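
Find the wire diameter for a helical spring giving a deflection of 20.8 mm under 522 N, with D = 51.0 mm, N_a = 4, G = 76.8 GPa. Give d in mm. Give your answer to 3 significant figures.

Required rate k = F/δ = 522/20.8 = 25.096 N/mm
d = (8D³N_a·k / G)^(1/4) = (8·51.0³·4·25.096 / (76.8×10³))^0.25
  = (1387.1)^0.25 = 6.1028 mm

6.10 mm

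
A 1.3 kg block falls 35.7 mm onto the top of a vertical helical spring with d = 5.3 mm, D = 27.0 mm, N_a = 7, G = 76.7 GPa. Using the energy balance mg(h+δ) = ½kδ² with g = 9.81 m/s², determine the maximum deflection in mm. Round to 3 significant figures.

4.31 mm

k = Gd⁴/(8D³N_a) = (76.7×10³)(5.3⁴)/(8·27.0³·7) = 54.906 N/mm
W = mg = 1.3 × 9.81 = 12.753 N
½kδ² − Wδ − Wh = 0 → δ = (W + √(W² + 2kWh))/k
δ = (12.753 + √(162.64 + 49995.4))/54.906 = (12.753 + 223.96)/54.906 = 4.3112 mm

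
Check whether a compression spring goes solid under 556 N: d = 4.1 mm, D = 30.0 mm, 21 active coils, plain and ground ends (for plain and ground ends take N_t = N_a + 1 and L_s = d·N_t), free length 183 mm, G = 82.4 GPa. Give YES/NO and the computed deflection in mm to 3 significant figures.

YES, δ = 108 mm

k = Gd⁴/(8D³N_a) = (82.4×10³)(4.1⁴)/(8·30.0³·21) = 5.1332 N/mm
N_t = 22; L_s = 4.1·22 = 90.2 mm; δ_solid = L₀ − L_s = 183 − 90.2 = 92.8 mm
δ = F/k = 556/5.1332 = 108.31 mm
δ ≥ δ_solid → spring goes solid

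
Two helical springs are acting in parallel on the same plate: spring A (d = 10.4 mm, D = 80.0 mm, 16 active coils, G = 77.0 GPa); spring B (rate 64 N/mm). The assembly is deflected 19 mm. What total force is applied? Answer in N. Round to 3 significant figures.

k_A = Gd⁴/(8D³N_a) = (77.0×10³)(10.4⁴)/(8·80.0³·16) = 13.745 N/mm
Parallel: k_eq = 13.745 + 64 = 77.745 N/mm
F = k_eq·δ = 77.745·19 = 1477.2 N

1480 N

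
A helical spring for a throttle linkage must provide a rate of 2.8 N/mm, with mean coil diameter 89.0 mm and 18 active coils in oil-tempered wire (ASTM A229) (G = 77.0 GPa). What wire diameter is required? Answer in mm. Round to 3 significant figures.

7.79 mm

d = (8D³N_a·k / G)^(1/4) = (8·89.0³·18·2.8 / (77.0×10³))^0.25
  = (3691.5)^0.25 = 7.7947 mm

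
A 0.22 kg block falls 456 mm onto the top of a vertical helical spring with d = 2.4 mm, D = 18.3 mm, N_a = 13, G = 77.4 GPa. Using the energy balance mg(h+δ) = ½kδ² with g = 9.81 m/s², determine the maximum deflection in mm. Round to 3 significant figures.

22.6 mm

k = Gd⁴/(8D³N_a) = (77.4×10³)(2.4⁴)/(8·18.3³·13) = 4.029 N/mm
W = mg = 0.22 × 9.81 = 2.1582 N
½kδ² − Wδ − Wh = 0 → δ = (W + √(W² + 2kWh))/k
δ = (2.1582 + √(4.6578 + 7930.23))/4.029 = (2.1582 + 89.078)/4.029 = 22.645 mm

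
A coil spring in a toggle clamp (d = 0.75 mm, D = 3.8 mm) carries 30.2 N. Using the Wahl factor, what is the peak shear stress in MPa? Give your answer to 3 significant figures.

Spring index C = D/d = 3.8/0.75 = 5.0667
K_W = (4C−1)/(4C−4) + 0.615/C = 19.267/16.267 + 0.1214 = 1.3058
τ₀ = 8FD/(πd³) = 8·30.2·3.8/(π·0.75³) = 918.08/1.3254 = 692.7 MPa
τ_max = K·τ₀ = 1.3058 × 692.7 = 904.54 MPa

905 MPa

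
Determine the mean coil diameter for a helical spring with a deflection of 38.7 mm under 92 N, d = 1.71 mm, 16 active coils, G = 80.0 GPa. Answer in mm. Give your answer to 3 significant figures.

13.1 mm

Required rate k = F/δ = 92/38.7 = 2.3773 N/mm
D = (Gd⁴/(8N_a·k))^(1/3) = (80.0×10³·1.71⁴/(8·16·2.3773))^(1/3)
  = (2247.95)^(1/3) = 13.0997 mm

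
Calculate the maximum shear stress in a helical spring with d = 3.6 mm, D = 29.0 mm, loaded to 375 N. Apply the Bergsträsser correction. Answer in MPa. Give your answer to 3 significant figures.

Spring index C = D/d = 29.0/3.6 = 8.0556
K_B = (4C+2)/(4C−3) = 34.222/29.222 = 1.1711
τ₀ = 8FD/(πd³) = 8·375·29.0/(π·3.6³) = 87000/146.57 = 593.56 MPa
τ_max = K·τ₀ = 1.1711 × 593.56 = 695.12 MPa

695 MPa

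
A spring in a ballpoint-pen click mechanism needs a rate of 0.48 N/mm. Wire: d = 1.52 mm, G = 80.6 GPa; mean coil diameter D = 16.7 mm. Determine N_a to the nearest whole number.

N_a = Gd⁴/(8D³k) = (80.6×10³ × 1.52⁴)/(8 × 16.7³ × 0.48)
    = 430239 / 17884.7 = 24.06 → 24 coils

24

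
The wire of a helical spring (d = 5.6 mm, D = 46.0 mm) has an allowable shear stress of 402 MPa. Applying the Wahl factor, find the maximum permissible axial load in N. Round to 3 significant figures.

C = D/d = 46.0/5.6 = 8.2143
K_W = (4C−1)/(4C−4) + 0.615/C = 31.857/28.857 + 0.0749 = 1.1788
τ_max = K·8FD/(πd³) → F_max = τ_allow·πd³/(8DK)
F_max = 402·π·5.6³/(8·46.0·1.1788) = 2.2179e+05/433.81 = 511.26 N

511 N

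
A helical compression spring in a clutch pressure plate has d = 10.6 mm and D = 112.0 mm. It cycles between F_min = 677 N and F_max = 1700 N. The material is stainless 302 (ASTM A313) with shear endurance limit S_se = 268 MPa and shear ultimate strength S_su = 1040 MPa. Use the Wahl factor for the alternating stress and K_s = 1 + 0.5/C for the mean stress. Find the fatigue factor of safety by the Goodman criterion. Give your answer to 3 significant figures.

1.24

C = D/d = 112.0/10.6 = 10.5660; K_W = (4C−1)/(4C−4)+0.615/C = 1.1366; K_s = 1+0.5/C = 1.0473
F_a = (F_max−F_min)/2 = 511.5 N; F_m = (F_max+F_min)/2 = 1188.5 N
τ_a = K_W·8F_aD/(πd³) = 1.1366 × 122.49 = 139.22 MPa
τ_m = K_s·8F_mD/(πd³) = 1.0473 × 284.6 = 298.07 MPa
Goodman: 1/n_f = τ_a/S_se + τ_m/S_su = 139.22/268 + 298.07/1040 = 0.51947 + 0.28661 = 0.80608
n_f = 1/0.80608 = 1.241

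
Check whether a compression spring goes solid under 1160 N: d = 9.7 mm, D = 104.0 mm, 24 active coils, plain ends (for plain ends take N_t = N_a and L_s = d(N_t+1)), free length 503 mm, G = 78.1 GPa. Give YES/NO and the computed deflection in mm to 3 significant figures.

YES, δ = 362 mm

k = Gd⁴/(8D³N_a) = (78.1×10³)(9.7⁴)/(8·104.0³·24) = 3.2014 N/mm
N_t = 24; L_s = 9.7·25 = 242.5 mm; δ_solid = L₀ − L_s = 503 − 242.5 = 260.5 mm
δ = F/k = 1160/3.2014 = 362.34 mm
δ ≥ δ_solid → spring goes solid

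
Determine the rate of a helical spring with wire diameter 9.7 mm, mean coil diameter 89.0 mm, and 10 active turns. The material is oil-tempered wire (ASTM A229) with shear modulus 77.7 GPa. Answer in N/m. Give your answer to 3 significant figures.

12200 N/m

k = Gd⁴/(8D³N_a) = (77.7×10³ × 9.7⁴) / (8 × 89.0³ × 10)
  = 6.87873e+08 / 5.63975e+07 = 12.197 N/mm = 12197 N/m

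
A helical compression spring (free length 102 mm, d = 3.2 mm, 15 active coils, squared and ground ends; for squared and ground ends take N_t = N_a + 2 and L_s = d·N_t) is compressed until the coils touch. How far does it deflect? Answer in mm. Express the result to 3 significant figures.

N_t = 17; L_s = 3.2·17 = 54.4 mm
δ_solid = L₀ − L_s = 102 − 54.4 = 47.6 mm

47.6 mm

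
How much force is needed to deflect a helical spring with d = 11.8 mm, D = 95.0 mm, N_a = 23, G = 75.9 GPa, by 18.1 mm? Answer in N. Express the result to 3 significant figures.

169 N

k = Gd⁴/(8D³N_a) = (75.9×10³)(11.8⁴)/(8·95.0³·23) = 9.3278 N/mm
F = k·δ = 9.3278 × 18.1 = 168.83 N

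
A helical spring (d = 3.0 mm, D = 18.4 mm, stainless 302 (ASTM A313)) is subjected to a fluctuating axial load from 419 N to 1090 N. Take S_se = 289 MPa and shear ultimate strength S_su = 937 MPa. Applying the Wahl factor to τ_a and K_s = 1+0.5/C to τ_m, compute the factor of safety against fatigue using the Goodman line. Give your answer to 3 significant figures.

0.249

C = D/d = 18.4/3.0 = 6.1333; K_W = (4C−1)/(4C−4)+0.615/C = 1.2464; K_s = 1+0.5/C = 1.0815
F_a = (F_max−F_min)/2 = 335.5 N; F_m = (F_max+F_min)/2 = 754.5 N
τ_a = K_W·8F_aD/(πd³) = 1.2464 × 582.22 = 725.66 MPa
τ_m = K_s·8F_mD/(πd³) = 1.0815 × 1309.3 = 1416.1 MPa
Goodman: 1/n_f = τ_a/S_se + τ_m/S_su = 725.66/289 + 1416.1/937 = 2.51095 + 1.51129 = 4.0222
n_f = 1/4.0222 = 0.2486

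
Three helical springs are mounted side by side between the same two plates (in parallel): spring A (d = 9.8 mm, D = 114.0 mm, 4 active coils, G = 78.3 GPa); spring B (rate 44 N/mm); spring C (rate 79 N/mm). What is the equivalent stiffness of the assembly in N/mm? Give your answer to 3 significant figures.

k_A = Gd⁴/(8D³N_a) = (78.3×10³)(9.8⁴)/(8·114.0³·4) = 15.234 N/mm
Parallel: k_eq = 15.234 + 44 + 79 = 138.23 N/mm

138 N/mm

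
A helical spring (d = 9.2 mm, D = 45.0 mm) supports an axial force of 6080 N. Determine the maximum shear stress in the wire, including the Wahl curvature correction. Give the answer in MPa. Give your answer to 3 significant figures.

1180 MPa

Spring index C = D/d = 45.0/9.2 = 4.8913
K_W = (4C−1)/(4C−4) + 0.615/C = 18.565/15.565 + 0.1257 = 1.3185
τ₀ = 8FD/(πd³) = 8·6080·45.0/(π·9.2³) = 2.1888e+06/2446.3 = 894.73 MPa
τ_max = K·τ₀ = 1.3185 × 894.73 = 1179.7 MPa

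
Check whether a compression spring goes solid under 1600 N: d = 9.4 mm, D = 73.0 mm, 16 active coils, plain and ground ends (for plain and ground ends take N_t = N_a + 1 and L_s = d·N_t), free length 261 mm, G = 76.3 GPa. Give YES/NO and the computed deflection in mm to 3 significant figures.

YES, δ = 134 mm

k = Gd⁴/(8D³N_a) = (76.3×10³)(9.4⁴)/(8·73.0³·16) = 11.963 N/mm
N_t = 17; L_s = 9.4·17 = 159.8 mm; δ_solid = L₀ − L_s = 261 − 159.8 = 101.2 mm
δ = F/k = 1600/11.963 = 133.74 mm
δ ≥ δ_solid → spring goes solid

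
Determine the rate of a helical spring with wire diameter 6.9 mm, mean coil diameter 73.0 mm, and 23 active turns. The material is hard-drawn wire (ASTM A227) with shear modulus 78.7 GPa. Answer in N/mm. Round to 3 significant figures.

2.49 N/mm

k = Gd⁴/(8D³N_a) = (78.7×10³ × 6.9⁴) / (8 × 73.0³ × 23)
  = 1.7839e+08 / 7.15791e+07 = 2.4922 N/mm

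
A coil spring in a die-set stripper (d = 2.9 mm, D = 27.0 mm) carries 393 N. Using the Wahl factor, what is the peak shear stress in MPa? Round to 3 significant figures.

Spring index C = D/d = 27.0/2.9 = 9.3103
K_W = (4C−1)/(4C−4) + 0.615/C = 36.241/33.241 + 0.0661 = 1.1563
τ₀ = 8FD/(πd³) = 8·393·27.0/(π·2.9³) = 84888/76.62 = 1107.9 MPa
τ_max = K·τ₀ = 1.1563 × 1107.9 = 1281.1 MPa

1280 MPa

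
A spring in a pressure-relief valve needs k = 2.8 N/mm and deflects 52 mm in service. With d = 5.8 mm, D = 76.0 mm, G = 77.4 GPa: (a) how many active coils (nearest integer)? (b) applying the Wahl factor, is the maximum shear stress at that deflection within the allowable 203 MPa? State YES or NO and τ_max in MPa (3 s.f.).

N_a = Gd⁴/(8D³k) = (77.4×10³)(5.8⁴)/(8·76.0³·2.8) = 8.908 → N_a = 9
Actual rate k = Gd⁴/(8D³·9) = 2.7713 N/mm
Working load F = kδ = 2.7713·52 = 144.11 N
C = 76.0/5.8 = 13.1034; K_W = (4C−1)/(4C−4)+0.615/C = 1.1089
τ_max = K_W·8FD/(πd³) = 1.1089·142.94 = 158.51 MPa
τ_max ≤ 203 MPa → acceptable

(a) 9 coils; (b) YES, τ_max = 159 MPa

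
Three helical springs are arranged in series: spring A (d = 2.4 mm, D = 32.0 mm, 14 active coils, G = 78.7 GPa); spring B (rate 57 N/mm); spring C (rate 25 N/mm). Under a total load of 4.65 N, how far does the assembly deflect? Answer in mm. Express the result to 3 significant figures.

6.80 mm

k_A = Gd⁴/(8D³N_a) = (78.7×10³)(2.4⁴)/(8·32.0³·14) = 0.71146 N/mm
Series: 1/k_eq = 1/0.71146 + 1/57 + 1/25 = 1.4631; k_eq = 0.68348 N/mm
δ = F/k_eq = 4.65/0.68348 = 6.8034 mm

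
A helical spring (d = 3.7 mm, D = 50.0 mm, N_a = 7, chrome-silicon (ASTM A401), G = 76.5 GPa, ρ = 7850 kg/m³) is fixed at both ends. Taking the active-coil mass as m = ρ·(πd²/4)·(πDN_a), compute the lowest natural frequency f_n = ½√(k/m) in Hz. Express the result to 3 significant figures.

k = Gd⁴/(8D³N_a) = (76.5×10³)(3.7⁴)/(8·50.0³·7) = 2.0482 N/mm = 2048.2 N/m
Wire length L = πDN_a = π·50.0·7 = 1099.6 mm
m = ρ·(πd²/4)·L = 7850 × 10.752×10⁻⁶ m² × 1.0996 m = 0.092807 kg
f_n = ½√(k/m) = 0.5·√(2048.2/0.092807) = 0.5·√(22069) = 74.279 Hz

74.3 Hz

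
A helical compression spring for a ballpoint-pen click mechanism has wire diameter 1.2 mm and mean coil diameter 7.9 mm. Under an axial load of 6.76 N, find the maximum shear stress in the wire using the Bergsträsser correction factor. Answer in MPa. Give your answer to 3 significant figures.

Spring index C = D/d = 7.9/1.2 = 6.5833
K_B = (4C+2)/(4C−3) = 28.333/23.333 = 1.2143
τ₀ = 8FD/(πd³) = 8·6.76·7.9/(π·1.2³) = 427.232/5.4287 = 78.699 MPa
τ_max = K·τ₀ = 1.2143 × 78.699 = 95.563 MPa

95.6 MPa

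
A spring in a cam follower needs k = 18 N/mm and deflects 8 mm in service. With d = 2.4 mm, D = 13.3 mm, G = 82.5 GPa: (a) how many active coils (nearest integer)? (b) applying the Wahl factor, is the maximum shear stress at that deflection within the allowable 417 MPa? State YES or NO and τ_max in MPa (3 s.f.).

(a) 8 coils; (b) NO, τ_max = 455 MPa

N_a = Gd⁴/(8D³k) = (82.5×10³)(2.4⁴)/(8·13.3³·18) = 8.079 → N_a = 8
Actual rate k = Gd⁴/(8D³·8) = 18.179 N/mm
Working load F = kδ = 18.179·8 = 145.43 N
C = 13.3/2.4 = 5.5417; K_W = (4C−1)/(4C−4)+0.615/C = 1.2761
τ_max = K_W·8FD/(πd³) = 1.2761·356.3 = 454.68 MPa
τ_max > 417 MPa → exceeds allowable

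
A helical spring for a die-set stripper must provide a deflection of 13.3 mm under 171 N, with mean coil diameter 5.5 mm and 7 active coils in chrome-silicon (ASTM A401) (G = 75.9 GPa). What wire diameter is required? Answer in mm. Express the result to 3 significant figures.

Required rate k = F/δ = 171/13.3 = 12.857 N/mm
d = (8D³N_a·k / G)^(1/4) = (8·5.5³·7·12.857 / (75.9×10³))^0.25
  = (1.5783)^0.25 = 1.1208 mm

1.12 mm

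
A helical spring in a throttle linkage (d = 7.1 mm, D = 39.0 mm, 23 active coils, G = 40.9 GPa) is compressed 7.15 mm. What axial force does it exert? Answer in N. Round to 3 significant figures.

68.1 N

k = Gd⁴/(8D³N_a) = (40.9×10³)(7.1⁴)/(8·39.0³·23) = 9.5224 N/mm
F = k·δ = 9.5224 × 7.15 = 68.085 N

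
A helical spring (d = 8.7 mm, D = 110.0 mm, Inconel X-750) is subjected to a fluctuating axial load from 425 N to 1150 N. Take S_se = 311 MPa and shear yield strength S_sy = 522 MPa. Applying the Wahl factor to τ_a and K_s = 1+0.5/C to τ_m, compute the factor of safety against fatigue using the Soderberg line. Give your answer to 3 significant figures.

0.820

C = D/d = 110.0/8.7 = 12.6437; K_W = (4C−1)/(4C−4)+0.615/C = 1.1131; K_s = 1+0.5/C = 1.0395
F_a = (F_max−F_min)/2 = 362.5 N; F_m = (F_max+F_min)/2 = 787.5 N
τ_a = K_W·8F_aD/(πd³) = 1.1131 × 154.2 = 171.63 MPa
τ_m = K_s·8F_mD/(πd³) = 1.0395 × 334.99 = 348.23 MPa
Soderberg: 1/n_f = τ_a/S_se + τ_m/S_sy = 171.63/311 + 348.23/522 = 0.55187 + 0.66711 = 1.219
n_f = 1/1.219 = 0.8204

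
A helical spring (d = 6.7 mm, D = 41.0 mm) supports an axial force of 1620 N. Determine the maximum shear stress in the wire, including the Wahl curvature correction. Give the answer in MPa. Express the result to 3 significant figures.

701 MPa

Spring index C = D/d = 41.0/6.7 = 6.1194
K_W = (4C−1)/(4C−4) + 0.615/C = 23.478/20.478 + 0.1005 = 1.2470
τ₀ = 8FD/(πd³) = 8·1620·41.0/(π·6.7³) = 531360/944.87 = 562.36 MPa
τ_max = K·τ₀ = 1.2470 × 562.36 = 701.26 MPa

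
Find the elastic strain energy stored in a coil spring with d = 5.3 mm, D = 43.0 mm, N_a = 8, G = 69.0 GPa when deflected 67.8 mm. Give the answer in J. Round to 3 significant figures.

24.6 J

k = Gd⁴/(8D³N_a) = (69.0×10³)(5.3⁴)/(8·43.0³·8) = 10.7 N/mm
U = ½kδ² = 0.5 × 10.7 × 67.8² = 24592 N·mm = 24.592 J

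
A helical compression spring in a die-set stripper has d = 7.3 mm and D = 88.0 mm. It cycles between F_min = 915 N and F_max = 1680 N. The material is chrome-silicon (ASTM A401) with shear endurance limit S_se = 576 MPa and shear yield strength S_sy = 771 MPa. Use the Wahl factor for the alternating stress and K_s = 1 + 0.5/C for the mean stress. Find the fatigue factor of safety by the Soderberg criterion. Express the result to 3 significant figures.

C = D/d = 88.0/7.3 = 12.0548; K_W = (4C−1)/(4C−4)+0.615/C = 1.1189; K_s = 1+0.5/C = 1.0415
F_a = (F_max−F_min)/2 = 382.5 N; F_m = (F_max+F_min)/2 = 1297.5 N
τ_a = K_W·8F_aD/(πd³) = 1.1189 × 220.34 = 246.53 MPa
τ_m = K_s·8F_mD/(πd³) = 1.0415 × 747.41 = 778.42 MPa
Soderberg: 1/n_f = τ_a/S_se + τ_m/S_sy = 246.53/576 + 778.42/771 = 0.42800 + 1.00962 = 1.4376
n_f = 1/1.4376 = 0.6956

0.696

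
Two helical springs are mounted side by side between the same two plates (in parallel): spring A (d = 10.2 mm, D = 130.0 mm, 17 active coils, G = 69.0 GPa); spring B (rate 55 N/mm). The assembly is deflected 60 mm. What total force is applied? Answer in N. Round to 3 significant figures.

k_A = Gd⁴/(8D³N_a) = (69.0×10³)(10.2⁴)/(8·130.0³·17) = 2.4997 N/mm
Parallel: k_eq = 2.4997 + 55 = 57.5 N/mm
F = k_eq·δ = 57.5·60 = 3450 N

3450 N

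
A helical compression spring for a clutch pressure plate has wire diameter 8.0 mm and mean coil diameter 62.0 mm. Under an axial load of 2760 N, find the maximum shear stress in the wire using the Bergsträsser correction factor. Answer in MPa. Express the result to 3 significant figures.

1000 MPa

Spring index C = D/d = 62.0/8.0 = 7.7500
K_B = (4C+2)/(4C−3) = 33.000/28.000 = 1.1786
τ₀ = 8FD/(πd³) = 8·2760·62.0/(π·8.0³) = 1.36896e+06/1608.5 = 851.08 MPa
τ_max = K·τ₀ = 1.1786 × 851.08 = 1003.1 MPa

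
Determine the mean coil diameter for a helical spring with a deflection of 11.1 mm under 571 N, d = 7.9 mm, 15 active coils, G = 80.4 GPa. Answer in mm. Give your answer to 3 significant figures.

Required rate k = F/δ = 571/11.1 = 51.441 N/mm
D = (Gd⁴/(8N_a·k))^(1/3) = (80.4×10³·7.9⁴/(8·15·51.441))^(1/3)
  = (50730.6)^(1/3) = 37.0189 mm

37.0 mm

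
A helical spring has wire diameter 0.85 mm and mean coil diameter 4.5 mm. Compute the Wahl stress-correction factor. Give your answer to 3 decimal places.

C = D/d = 4.5/0.85 = 5.2941
K_W = (4C−1)/(4C−4) + 0.615/C = 20.176/17.176 + 0.1162 = 1.2908

1.291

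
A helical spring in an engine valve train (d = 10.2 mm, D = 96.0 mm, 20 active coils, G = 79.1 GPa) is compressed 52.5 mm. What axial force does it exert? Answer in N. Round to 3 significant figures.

318 N

k = Gd⁴/(8D³N_a) = (79.1×10³)(10.2⁴)/(8·96.0³·20) = 6.0484 N/mm
F = k·δ = 6.0484 × 52.5 = 317.54 N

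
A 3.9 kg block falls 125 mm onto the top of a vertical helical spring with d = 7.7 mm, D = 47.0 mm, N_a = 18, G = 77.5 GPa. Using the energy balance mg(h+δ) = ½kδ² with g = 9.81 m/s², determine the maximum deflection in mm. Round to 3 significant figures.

25.1 mm

k = Gd⁴/(8D³N_a) = (77.5×10³)(7.7⁴)/(8·47.0³·18) = 18.223 N/mm
W = mg = 3.9 × 9.81 = 38.259 N
½kδ² − Wδ − Wh = 0 → δ = (W + √(W² + 2kWh))/k
δ = (38.259 + √(1463.8 + 174294))/18.223 = (38.259 + 419.23)/18.223 = 25.106 mm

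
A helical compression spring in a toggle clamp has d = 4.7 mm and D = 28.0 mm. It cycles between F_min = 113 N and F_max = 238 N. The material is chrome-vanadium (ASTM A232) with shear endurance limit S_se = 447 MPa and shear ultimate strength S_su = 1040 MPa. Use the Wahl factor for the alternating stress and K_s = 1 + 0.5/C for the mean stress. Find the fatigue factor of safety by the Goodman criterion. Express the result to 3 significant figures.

C = D/d = 28.0/4.7 = 5.9574; K_W = (4C−1)/(4C−4)+0.615/C = 1.2545; K_s = 1+0.5/C = 1.0839
F_a = (F_max−F_min)/2 = 62.5 N; F_m = (F_max+F_min)/2 = 175.5 N
τ_a = K_W·8F_aD/(πd³) = 1.2545 × 42.922 = 53.847 MPa
τ_m = K_s·8F_mD/(πd³) = 1.0839 × 120.53 = 130.64 MPa
Goodman: 1/n_f = τ_a/S_se + τ_m/S_su = 53.847/447 + 130.64/1040 = 0.12046 + 0.12562 = 0.24608
n_f = 1/0.24608 = 4.064

4.06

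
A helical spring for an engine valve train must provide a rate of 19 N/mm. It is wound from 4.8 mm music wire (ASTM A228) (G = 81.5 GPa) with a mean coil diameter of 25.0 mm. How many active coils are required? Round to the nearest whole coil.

18

N_a = Gd⁴/(8D³k) = (81.5×10³ × 4.8⁴)/(8 × 25.0³ × 19)
    = 4.32636e+07 / 2.375e+06 = 18.22 → 18 coils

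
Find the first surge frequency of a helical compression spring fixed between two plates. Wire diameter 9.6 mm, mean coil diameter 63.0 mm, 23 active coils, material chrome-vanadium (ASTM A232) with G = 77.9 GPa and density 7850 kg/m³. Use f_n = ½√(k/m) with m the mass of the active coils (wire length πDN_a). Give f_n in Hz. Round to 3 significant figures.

37.3 Hz

k = Gd⁴/(8D³N_a) = (77.9×10³)(9.6⁴)/(8·63.0³·23) = 14.381 N/mm = 14381 N/m
Wire length L = πDN_a = π·63.0·23 = 4552.2 mm
m = ρ·(πd²/4)·L = 7850 × 72.382×10⁻⁶ m² × 4.5522 m = 2.5865 kg
f_n = ½√(k/m) = 0.5·√(14381/2.5865) = 0.5·√(5559.8) = 37.282 Hz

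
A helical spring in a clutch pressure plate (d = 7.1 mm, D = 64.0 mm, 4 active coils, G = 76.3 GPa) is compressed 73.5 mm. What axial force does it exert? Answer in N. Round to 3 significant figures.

1700 N

k = Gd⁴/(8D³N_a) = (76.3×10³)(7.1⁴)/(8·64.0³·4) = 23.114 N/mm
F = k·δ = 23.114 × 73.5 = 1698.9 N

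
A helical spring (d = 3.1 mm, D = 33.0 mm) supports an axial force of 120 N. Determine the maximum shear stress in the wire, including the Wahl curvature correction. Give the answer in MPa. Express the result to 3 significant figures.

384 MPa

Spring index C = D/d = 33.0/3.1 = 10.6452
K_W = (4C−1)/(4C−4) + 0.615/C = 41.581/38.581 + 0.0578 = 1.1355
τ₀ = 8FD/(πd³) = 8·120·33.0/(π·3.1³) = 31680/93.591 = 338.49 MPa
τ_max = K·τ₀ = 1.1355 × 338.49 = 384.37 MPa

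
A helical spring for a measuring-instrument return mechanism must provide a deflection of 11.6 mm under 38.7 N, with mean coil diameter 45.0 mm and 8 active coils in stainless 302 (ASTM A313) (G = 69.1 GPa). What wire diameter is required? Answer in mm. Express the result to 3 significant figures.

4.10 mm

Required rate k = F/δ = 38.7/11.6 = 3.3362 N/mm
d = (8D³N_a·k / G)^(1/4) = (8·45.0³·8·3.3362 / (69.1×10³))^0.25
  = (281.57)^0.25 = 4.0964 mm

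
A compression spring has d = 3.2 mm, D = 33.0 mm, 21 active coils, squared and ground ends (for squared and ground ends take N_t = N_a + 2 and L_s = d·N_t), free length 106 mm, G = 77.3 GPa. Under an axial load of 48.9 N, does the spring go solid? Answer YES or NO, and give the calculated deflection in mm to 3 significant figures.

k = Gd⁴/(8D³N_a) = (77.3×10³)(3.2⁴)/(8·33.0³·21) = 1.3425 N/mm
N_t = 23; L_s = 3.2·23 = 73.6 mm; δ_solid = L₀ − L_s = 106 − 73.6 = 32.4 mm
δ = F/k = 48.9/1.3425 = 36.423 mm
δ ≥ δ_solid → spring goes solid

YES, δ = 36.4 mm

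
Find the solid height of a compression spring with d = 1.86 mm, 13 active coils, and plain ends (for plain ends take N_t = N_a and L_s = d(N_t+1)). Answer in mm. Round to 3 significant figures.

26.0 mm

plain ends: N_t = N_a = 13
L_s = d·(N_t+1) = 1.86 × 14 = 26.04 mm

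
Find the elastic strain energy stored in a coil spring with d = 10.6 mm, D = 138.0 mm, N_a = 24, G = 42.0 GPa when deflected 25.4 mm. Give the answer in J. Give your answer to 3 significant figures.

0.339 J

k = Gd⁴/(8D³N_a) = (42.0×10³)(10.6⁴)/(8·138.0³·24) = 1.0508 N/mm
U = ½kδ² = 0.5 × 1.0508 × 25.4² = 338.98 N·mm = 0.33898 J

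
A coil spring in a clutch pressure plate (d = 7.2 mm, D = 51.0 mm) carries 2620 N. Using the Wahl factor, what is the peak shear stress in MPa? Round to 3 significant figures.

1100 MPa

Spring index C = D/d = 51.0/7.2 = 7.0833
K_W = (4C−1)/(4C−4) + 0.615/C = 27.333/24.333 + 0.0868 = 1.2101
τ₀ = 8FD/(πd³) = 8·2620·51.0/(π·7.2³) = 1.06896e+06/1172.6 = 911.62 MPa
τ_max = K·τ₀ = 1.2101 × 911.62 = 1103.2 MPa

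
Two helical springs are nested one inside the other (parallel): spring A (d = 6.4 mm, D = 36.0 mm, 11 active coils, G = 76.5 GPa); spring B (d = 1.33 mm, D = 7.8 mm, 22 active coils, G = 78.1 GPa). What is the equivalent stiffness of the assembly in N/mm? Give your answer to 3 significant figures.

34.2 N/mm

k_A = Gd⁴/(8D³N_a) = (76.5×10³)(6.4⁴)/(8·36.0³·11) = 31.26 N/mm
k_B = Gd⁴/(8D³N_a) = (78.1×10³)(1.33⁴)/(8·7.8³·22) = 2.9259 N/mm
Parallel: k_eq = 31.26 + 2.9259 = 34.186 N/mm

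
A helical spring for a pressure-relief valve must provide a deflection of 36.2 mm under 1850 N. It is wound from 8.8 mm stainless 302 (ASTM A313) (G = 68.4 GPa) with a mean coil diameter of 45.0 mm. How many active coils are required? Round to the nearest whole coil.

11

Required rate k = F/δ = 1850/36.2 = 51.105 N/mm
N_a = Gd⁴/(8D³k) = (68.4×10³ × 8.8⁴)/(8 × 45.0³ × 51.105)
    = 4.10192e+08 / 3.72555e+07 = 11.01 → 11 coils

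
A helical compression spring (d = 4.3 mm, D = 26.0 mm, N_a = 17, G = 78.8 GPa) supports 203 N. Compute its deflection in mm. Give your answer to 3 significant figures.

18.0 mm

k = Gd⁴/(8D³N_a) = (78.8×10³)(4.3⁴)/(8·26.0³·17) = 11.27 N/mm
δ = F/k = 203 / 11.27 = 18.012 mm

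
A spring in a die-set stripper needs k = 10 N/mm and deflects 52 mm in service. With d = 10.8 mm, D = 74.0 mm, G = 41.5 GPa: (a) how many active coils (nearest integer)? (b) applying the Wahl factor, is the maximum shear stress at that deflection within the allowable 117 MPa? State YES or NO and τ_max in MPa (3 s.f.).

N_a = Gd⁴/(8D³k) = (41.5×10³)(10.8⁴)/(8·74.0³·10) = 17.42 → N_a = 17
Actual rate k = Gd⁴/(8D³·17) = 10.245 N/mm
Working load F = kδ = 10.245·52 = 532.74 N
C = 74.0/10.8 = 6.8519; K_W = (4C−1)/(4C−4)+0.615/C = 1.2179
τ_max = K_W·8FD/(πd³) = 1.2179·79.692 = 97.058 MPa
τ_max ≤ 117 MPa → acceptable

(a) 17 coils; (b) YES, τ_max = 97.1 MPa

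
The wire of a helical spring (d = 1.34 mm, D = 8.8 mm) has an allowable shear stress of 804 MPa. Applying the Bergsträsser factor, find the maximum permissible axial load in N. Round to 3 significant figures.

C = D/d = 8.8/1.34 = 6.5672
K_B = (4C+2)/(4C−3) = 28.269/23.269 = 1.2149
τ_max = K·8FD/(πd³) → F_max = τ_allow·πd³/(8DK)
F_max = 804·π·1.34³/(8·8.8·1.2149) = 6077.4/85.528 = 71.058 N

71.1 N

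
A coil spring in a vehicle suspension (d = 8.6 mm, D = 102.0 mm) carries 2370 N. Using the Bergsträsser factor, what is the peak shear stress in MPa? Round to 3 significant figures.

1080 MPa

Spring index C = D/d = 102.0/8.6 = 11.8605
K_B = (4C+2)/(4C−3) = 49.442/44.442 = 1.1125
τ₀ = 8FD/(πd³) = 8·2370·102.0/(π·8.6³) = 1.93392e+06/1998.2 = 967.82 MPa
τ_max = K·τ₀ = 1.1125 × 967.82 = 1076.7 MPa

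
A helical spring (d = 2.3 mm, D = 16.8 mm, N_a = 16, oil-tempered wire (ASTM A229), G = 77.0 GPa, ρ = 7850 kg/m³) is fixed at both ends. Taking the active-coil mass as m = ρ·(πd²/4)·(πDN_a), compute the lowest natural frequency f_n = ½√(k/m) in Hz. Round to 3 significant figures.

180 Hz

k = Gd⁴/(8D³N_a) = (77.0×10³)(2.3⁴)/(8·16.8³·16) = 3.5503 N/mm = 3550.3 N/m
Wire length L = πDN_a = π·16.8·16 = 844.46 mm
m = ρ·(πd²/4)·L = 7850 × 4.1548×10⁻⁶ m² × 0.84446 m = 0.027542 kg
f_n = ½√(k/m) = 0.5·√(3550.3/0.027542) = 0.5·√(1.2891e+05) = 179.52 Hz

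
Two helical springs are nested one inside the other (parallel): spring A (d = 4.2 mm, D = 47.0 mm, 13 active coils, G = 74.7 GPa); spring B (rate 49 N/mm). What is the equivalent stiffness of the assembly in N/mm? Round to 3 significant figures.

51.2 N/mm

k_A = Gd⁴/(8D³N_a) = (74.7×10³)(4.2⁴)/(8·47.0³·13) = 2.1527 N/mm
Parallel: k_eq = 2.1527 + 49 = 51.153 N/mm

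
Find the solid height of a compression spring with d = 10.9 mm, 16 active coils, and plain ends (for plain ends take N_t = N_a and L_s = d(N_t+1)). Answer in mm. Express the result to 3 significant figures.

185 mm

plain ends: N_t = N_a = 16
L_s = d·(N_t+1) = 10.9 × 17 = 185.3 mm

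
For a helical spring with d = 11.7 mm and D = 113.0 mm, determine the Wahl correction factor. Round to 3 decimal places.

C = D/d = 113.0/11.7 = 9.6581
K_W = (4C−1)/(4C−4) + 0.615/C = 37.632/34.632 + 0.0637 = 1.1503

1.150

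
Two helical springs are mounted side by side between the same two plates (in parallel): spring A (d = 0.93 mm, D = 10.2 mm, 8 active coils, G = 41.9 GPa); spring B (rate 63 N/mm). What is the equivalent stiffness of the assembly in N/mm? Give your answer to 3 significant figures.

k_A = Gd⁴/(8D³N_a) = (41.9×10³)(0.93⁴)/(8·10.2³·8) = 0.46149 N/mm
Parallel: k_eq = 0.46149 + 63 = 63.461 N/mm

63.5 N/mm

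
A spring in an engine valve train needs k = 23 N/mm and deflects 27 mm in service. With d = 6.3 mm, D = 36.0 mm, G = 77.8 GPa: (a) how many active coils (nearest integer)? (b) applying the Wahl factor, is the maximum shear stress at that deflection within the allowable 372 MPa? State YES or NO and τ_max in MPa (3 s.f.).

(a) 14 coils; (b) YES, τ_max = 294 MPa

N_a = Gd⁴/(8D³k) = (77.8×10³)(6.3⁴)/(8·36.0³·23) = 14.28 → N_a = 14
Actual rate k = Gd⁴/(8D³·14) = 23.454 N/mm
Working load F = kδ = 23.454·27 = 633.26 N
C = 36.0/6.3 = 5.7143; K_W = (4C−1)/(4C−4)+0.615/C = 1.2667
τ_max = K_W·8FD/(πd³) = 1.2667·232.17 = 294.09 MPa
τ_max ≤ 372 MPa → acceptable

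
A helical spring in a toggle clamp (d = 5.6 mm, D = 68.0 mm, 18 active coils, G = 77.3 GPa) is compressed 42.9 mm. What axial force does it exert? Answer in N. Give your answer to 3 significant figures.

72.0 N

k = Gd⁴/(8D³N_a) = (77.3×10³)(5.6⁴)/(8·68.0³·18) = 1.679 N/mm
F = k·δ = 1.679 × 42.9 = 72.028 N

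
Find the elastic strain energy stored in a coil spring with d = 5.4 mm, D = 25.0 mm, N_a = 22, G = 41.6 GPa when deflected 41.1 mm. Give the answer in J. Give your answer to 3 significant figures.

k = Gd⁴/(8D³N_a) = (41.6×10³)(5.4⁴)/(8·25.0³·22) = 12.863 N/mm
U = ½kδ² = 0.5 × 12.863 × 41.1² = 10864 N·mm = 10.864 J

10.9 J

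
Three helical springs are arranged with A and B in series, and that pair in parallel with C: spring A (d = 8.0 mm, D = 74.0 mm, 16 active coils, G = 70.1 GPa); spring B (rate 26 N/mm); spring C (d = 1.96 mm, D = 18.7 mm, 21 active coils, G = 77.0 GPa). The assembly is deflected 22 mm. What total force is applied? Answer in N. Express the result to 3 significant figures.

123 N

k_A = Gd⁴/(8D³N_a) = (70.1×10³)(8.0⁴)/(8·74.0³·16) = 5.5357 N/mm
k_C = Gd⁴/(8D³N_a) = (77.0×10³)(1.96⁴)/(8·18.7³·21) = 1.0344 N/mm
Springs A,B series: k_AB = 1/(1/5.5357+1/26) = 4.564 N/mm; parallel with C: k_eq = 4.564+1.0344 = 5.5984 N/mm
F = k_eq·δ = 5.5984·22 = 123.16 N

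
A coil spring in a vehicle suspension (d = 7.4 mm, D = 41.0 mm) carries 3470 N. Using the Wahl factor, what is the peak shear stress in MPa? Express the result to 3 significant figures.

1140 MPa

Spring index C = D/d = 41.0/7.4 = 5.5405
K_W = (4C−1)/(4C−4) + 0.615/C = 21.162/18.162 + 0.1110 = 1.2762
τ₀ = 8FD/(πd³) = 8·3470·41.0/(π·7.4³) = 1.13816e+06/1273 = 894.04 MPa
τ_max = K·τ₀ = 1.2762 × 894.04 = 1141 MPa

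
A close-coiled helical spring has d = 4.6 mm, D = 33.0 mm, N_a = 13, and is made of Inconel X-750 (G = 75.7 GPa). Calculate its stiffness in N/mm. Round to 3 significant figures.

k = Gd⁴/(8D³N_a) = (75.7×10³ × 4.6⁴) / (8 × 33.0³ × 13)
  = 3.38943e+07 / 3.73745e+06 = 9.0688 N/mm

9.07 N/mm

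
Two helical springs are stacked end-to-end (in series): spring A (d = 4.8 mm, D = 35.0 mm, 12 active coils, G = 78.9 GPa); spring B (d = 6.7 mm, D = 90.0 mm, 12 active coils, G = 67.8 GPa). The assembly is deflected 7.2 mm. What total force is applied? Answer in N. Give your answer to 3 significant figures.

k_A = Gd⁴/(8D³N_a) = (78.9×10³)(4.8⁴)/(8·35.0³·12) = 10.176 N/mm
k_B = Gd⁴/(8D³N_a) = (67.8×10³)(6.7⁴)/(8·90.0³·12) = 1.9522 N/mm
Series: 1/k_eq = 1/10.176 + 1/1.9522 = 0.61051; k_eq = 1.638 N/mm
F = k_eq·δ = 1.638·7.2 = 11.793 N

11.8 N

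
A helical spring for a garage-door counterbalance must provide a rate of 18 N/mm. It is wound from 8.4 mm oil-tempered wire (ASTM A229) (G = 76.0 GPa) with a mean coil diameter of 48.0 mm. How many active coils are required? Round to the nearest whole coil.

24

N_a = Gd⁴/(8D³k) = (76.0×10³ × 8.4⁴)/(8 × 48.0³ × 18)
    = 3.78382e+08 / 1.59252e+07 = 23.76 → 24 coils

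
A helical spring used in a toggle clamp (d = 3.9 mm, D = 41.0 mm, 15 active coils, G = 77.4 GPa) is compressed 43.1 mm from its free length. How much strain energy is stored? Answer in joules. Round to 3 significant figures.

k = Gd⁴/(8D³N_a) = (77.4×10³)(3.9⁴)/(8·41.0³·15) = 2.165 N/mm
U = ½kδ² = 0.5 × 2.165 × 43.1² = 2010.9 N·mm = 2.0109 J

2.01 J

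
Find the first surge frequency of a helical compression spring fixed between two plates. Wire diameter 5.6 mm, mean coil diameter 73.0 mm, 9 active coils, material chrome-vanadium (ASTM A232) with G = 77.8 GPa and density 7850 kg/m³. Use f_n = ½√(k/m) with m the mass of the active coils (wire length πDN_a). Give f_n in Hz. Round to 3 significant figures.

41.4 Hz

k = Gd⁴/(8D³N_a) = (77.8×10³)(5.6⁴)/(8·73.0³·9) = 2.7317 N/mm = 2731.7 N/m
Wire length L = πDN_a = π·73.0·9 = 2064 mm
m = ρ·(πd²/4)·L = 7850 × 24.63×10⁻⁶ m² × 2.064 m = 0.39907 kg
f_n = ½√(k/m) = 0.5·√(2731.7/0.39907) = 0.5·√(6845.1) = 41.368 Hz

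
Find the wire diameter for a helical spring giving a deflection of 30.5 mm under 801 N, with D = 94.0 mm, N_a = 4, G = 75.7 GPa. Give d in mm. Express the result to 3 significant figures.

Required rate k = F/δ = 801/30.5 = 26.262 N/mm
d = (8D³N_a·k / G)^(1/4) = (8·94.0³·4·26.262 / (75.7×10³))^0.25
  = (9220.8)^0.25 = 9.7992 mm

9.80 mm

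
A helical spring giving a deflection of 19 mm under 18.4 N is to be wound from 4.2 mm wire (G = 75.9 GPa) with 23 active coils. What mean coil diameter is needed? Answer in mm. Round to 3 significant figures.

Required rate k = F/δ = 18.4/19 = 0.96842 N/mm
D = (Gd⁴/(8N_a·k))^(1/3) = (75.9×10³·4.2⁴/(8·23·0.96842))^(1/3)
  = (132543)^(1/3) = 50.9862 mm

51.0 mm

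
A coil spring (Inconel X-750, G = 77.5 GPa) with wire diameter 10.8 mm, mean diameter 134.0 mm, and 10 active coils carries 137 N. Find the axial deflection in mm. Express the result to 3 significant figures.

k = Gd⁴/(8D³N_a) = (77.5×10³)(10.8⁴)/(8·134.0³·10) = 5.4776 N/mm
δ = F/k = 137 / 5.4776 = 25.011 mm

25.0 mm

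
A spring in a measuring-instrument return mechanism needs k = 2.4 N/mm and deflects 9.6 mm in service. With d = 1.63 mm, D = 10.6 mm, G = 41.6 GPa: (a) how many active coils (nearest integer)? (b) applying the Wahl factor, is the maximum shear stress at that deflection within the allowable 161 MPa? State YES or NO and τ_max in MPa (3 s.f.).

N_a = Gd⁴/(8D³k) = (41.6×10³)(1.63⁴)/(8·10.6³·2.4) = 12.84 → N_a = 13
Actual rate k = Gd⁴/(8D³·13) = 2.3708 N/mm
Working load F = kδ = 2.3708·9.6 = 22.76 N
C = 10.6/1.63 = 6.5031; K_W = (4C−1)/(4C−4)+0.615/C = 1.2309
τ_max = K_W·8FD/(πd³) = 1.2309·141.86 = 174.6 MPa
τ_max > 161 MPa → exceeds allowable

(a) 13 coils; (b) NO, τ_max = 175 MPa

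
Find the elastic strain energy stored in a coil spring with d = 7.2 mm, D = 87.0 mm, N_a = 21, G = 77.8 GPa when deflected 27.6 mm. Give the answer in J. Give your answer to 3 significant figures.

0.720 J

k = Gd⁴/(8D³N_a) = (77.8×10³)(7.2⁴)/(8·87.0³·21) = 1.8899 N/mm
U = ½kδ² = 0.5 × 1.8899 × 27.6² = 719.83 N·mm = 0.71983 J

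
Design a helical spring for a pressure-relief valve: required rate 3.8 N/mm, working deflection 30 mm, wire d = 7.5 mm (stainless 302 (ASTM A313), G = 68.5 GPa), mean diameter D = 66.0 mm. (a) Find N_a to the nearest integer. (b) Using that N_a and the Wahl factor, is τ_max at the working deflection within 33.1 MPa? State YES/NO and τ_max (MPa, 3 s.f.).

(a) 25 coils; (b) NO, τ_max = 52.5 MPa

N_a = Gd⁴/(8D³k) = (68.5×10³)(7.5⁴)/(8·66.0³·3.8) = 24.8 → N_a = 25
Actual rate k = Gd⁴/(8D³·25) = 3.7694 N/mm
Working load F = kδ = 3.7694·30 = 113.08 N
C = 66.0/7.5 = 8.8000; K_W = (4C−1)/(4C−4)+0.615/C = 1.1660
τ_max = K_W·8FD/(πd³) = 1.1660·45.05 = 52.53 MPa
τ_max > 33.1 MPa → exceeds allowable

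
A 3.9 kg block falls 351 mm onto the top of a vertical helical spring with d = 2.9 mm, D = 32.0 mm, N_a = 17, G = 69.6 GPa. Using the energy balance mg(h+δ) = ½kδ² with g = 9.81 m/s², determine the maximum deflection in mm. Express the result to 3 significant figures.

k = Gd⁴/(8D³N_a) = (69.6×10³)(2.9⁴)/(8·32.0³·17) = 1.1046 N/mm
W = mg = 3.9 × 9.81 = 38.259 N
½kδ² − Wδ − Wh = 0 → δ = (W + √(W² + 2kWh))/k
δ = (38.259 + √(1463.8 + 29667.6))/1.1046 = (38.259 + 176.44)/1.1046 = 194.37 mm

194 mm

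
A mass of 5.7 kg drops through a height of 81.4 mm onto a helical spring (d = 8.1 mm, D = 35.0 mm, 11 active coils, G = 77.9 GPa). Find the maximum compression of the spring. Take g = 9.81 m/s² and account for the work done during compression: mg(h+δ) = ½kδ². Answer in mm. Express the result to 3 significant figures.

k = Gd⁴/(8D³N_a) = (77.9×10³)(8.1⁴)/(8·35.0³·11) = 88.877 N/mm
W = mg = 5.7 × 9.81 = 55.917 N
½kδ² − Wδ − Wh = 0 → δ = (W + √(W² + 2kWh))/k
δ = (55.917 + √(3126.7 + 809075))/88.877 = (55.917 + 901.22)/88.877 = 10.769 mm

10.8 mm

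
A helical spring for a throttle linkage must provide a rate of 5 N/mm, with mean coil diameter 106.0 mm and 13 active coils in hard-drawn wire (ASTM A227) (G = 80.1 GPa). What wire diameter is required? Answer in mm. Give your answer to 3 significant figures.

d = (8D³N_a·k / G)^(1/4) = (8·106.0³·13·5 / (80.1×10³))^0.25
  = (7731.9)^0.25 = 9.3772 mm

9.38 mm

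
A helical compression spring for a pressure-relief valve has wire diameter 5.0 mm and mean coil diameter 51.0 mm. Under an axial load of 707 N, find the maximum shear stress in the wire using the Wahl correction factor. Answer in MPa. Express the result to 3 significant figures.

Spring index C = D/d = 51.0/5.0 = 10.2000
K_W = (4C−1)/(4C−4) + 0.615/C = 39.800/36.800 + 0.0603 = 1.1418
τ₀ = 8FD/(πd³) = 8·707·51.0/(π·5.0³) = 288456/392.7 = 734.55 MPa
τ_max = K·τ₀ = 1.1418 × 734.55 = 838.72 MPa

839 MPa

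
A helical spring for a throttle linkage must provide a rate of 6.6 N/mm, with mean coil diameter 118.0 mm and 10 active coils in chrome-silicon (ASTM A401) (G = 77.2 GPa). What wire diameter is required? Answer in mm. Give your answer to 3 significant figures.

d = (8D³N_a·k / G)^(1/4) = (8·118.0³·10·6.6 / (77.2×10³))^0.25
  = (11237)^0.25 = 10.2959 mm

10.3 mm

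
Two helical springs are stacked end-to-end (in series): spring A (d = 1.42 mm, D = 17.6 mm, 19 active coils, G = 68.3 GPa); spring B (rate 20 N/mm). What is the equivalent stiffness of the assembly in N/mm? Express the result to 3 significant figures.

k_A = Gd⁴/(8D³N_a) = (68.3×10³)(1.42⁴)/(8·17.6³·19) = 0.33511 N/mm
Series: 1/k_eq = 1/0.33511 + 1/20 = 3.0341; k_eq = 0.32959 N/mm

0.330 N/mm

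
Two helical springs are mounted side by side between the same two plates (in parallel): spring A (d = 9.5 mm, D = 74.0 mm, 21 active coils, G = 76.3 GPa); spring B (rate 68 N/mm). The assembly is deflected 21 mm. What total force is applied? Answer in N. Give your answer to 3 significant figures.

k_A = Gd⁴/(8D³N_a) = (76.3×10³)(9.5⁴)/(8·74.0³·21) = 9.1288 N/mm
Parallel: k_eq = 9.1288 + 68 = 77.129 N/mm
F = k_eq·δ = 77.129·21 = 1619.7 N

1620 N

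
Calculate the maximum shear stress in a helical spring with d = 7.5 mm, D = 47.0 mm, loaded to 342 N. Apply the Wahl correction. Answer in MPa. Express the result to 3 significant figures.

120 MPa

Spring index C = D/d = 47.0/7.5 = 6.2667
K_W = (4C−1)/(4C−4) + 0.615/C = 24.067/21.067 + 0.0981 = 1.2405
τ₀ = 8FD/(πd³) = 8·342·47.0/(π·7.5³) = 128592/1325.4 = 97.024 MPa
τ_max = K·τ₀ = 1.2405 × 97.024 = 120.36 MPa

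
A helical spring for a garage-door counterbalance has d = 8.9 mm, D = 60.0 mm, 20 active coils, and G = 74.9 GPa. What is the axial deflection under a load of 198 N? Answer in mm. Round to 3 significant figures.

14.6 mm

k = Gd⁴/(8D³N_a) = (74.9×10³)(8.9⁴)/(8·60.0³·20) = 13.598 N/mm
δ = F/k = 198 / 13.598 = 14.561 mm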